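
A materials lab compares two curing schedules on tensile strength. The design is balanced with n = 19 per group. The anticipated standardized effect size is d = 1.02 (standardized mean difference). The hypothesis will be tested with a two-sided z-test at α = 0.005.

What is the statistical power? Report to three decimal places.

Power ≈ 0.632

Noncentrality parameter: δ = d·√(n/2) = 1.02 × √(19/2) = 3.1439
Two-sided α = 0.005 → critical value z_{0.0025} = 2.807.
Power = Φ(δ − 2.807) + Φ(−δ − 2.807) = Φ(0.337) + Φ(-5.951) = 0.6319 + 0.0000 = 0.6319.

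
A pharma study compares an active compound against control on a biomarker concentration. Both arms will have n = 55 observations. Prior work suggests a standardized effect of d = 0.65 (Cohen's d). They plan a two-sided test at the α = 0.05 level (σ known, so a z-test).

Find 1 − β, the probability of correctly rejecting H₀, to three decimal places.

Power ≈ 0.926

Noncentrality parameter: δ = d·√(n/2) = 0.65 × √(55/2) = 3.4086
Critical value for a two-sided test at α = 0.05: z_{α/2} = 1.960.
Power = Φ(δ − 1.960) + Φ(−δ − 1.960) = Φ(1.449) + Φ(-5.369) = 0.9263 + 0.0000 = 0.9263.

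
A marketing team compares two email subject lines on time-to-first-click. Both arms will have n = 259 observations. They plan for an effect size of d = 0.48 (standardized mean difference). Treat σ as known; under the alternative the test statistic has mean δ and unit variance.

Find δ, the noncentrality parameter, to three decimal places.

δ ≈ 5.462

The noncentrality parameter scales effect size by the design's sample-size factor: δ = d·√(n/2) = 0.48 × √(259/2) = 5.4623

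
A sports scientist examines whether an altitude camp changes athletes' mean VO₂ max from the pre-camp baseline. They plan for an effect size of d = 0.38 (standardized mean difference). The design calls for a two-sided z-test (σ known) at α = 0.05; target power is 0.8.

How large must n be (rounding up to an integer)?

Set Φ(δ − 1.960) = 0.8; then δ − 1.960 = Φ⁻¹(0.8) = 0.842, giving δ = 2.802.
(The Φ(−δ − z_{α/2}) term is vanishingly small for δ > 0 and is dropped in the standard sample-size formula.)
δ = d·√n ⇒ n = (δ/d)² = (2.802 / 0.38)² = 54.36.
Rounding up, n = 55.

n = 55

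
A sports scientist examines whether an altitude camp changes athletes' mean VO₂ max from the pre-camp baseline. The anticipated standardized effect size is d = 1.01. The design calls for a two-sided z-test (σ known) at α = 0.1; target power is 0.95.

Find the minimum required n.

n = 11

For power 0.95 need Φ(δ − z_{0.05}) = 0.95, so δ = z_{0.05} + z_{0.05} = 1.645 + 1.645 = 3.290.
(Ignoring the negligible lower-tail rejection probability gives the usual closed-form inversion.)
δ = d·√n ⇒ n = (δ/d)² = (3.290 / 1.01)² = 10.61.
Round up to the next whole unit.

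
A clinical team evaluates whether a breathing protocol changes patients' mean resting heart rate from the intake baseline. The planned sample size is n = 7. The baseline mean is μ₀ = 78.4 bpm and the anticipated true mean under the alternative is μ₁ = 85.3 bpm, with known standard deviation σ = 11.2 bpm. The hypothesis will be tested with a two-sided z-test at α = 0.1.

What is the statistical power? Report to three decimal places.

Standardized effect: d = |μ₁ − μ₀| / σ = |85.3 − 78.4| / 11.2 = 0.6161
Noncentrality parameter: δ = d·√n = 0.6161 × √7 = 1.6300
Two-sided α = 0.1 → critical value z_{0.05} = 1.645.
Power = Φ(δ − 1.645) + Φ(−δ − 1.645) = Φ(-0.015) + Φ(-3.275) = 0.4941 + 0.0005 = 0.4946.

Power ≈ 0.495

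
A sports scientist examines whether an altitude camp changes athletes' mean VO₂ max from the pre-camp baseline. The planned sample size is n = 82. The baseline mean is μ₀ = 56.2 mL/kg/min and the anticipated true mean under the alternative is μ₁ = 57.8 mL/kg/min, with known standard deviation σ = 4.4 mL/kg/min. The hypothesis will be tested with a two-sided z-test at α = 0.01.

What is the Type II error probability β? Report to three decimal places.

β ≈ 0.237

Standardized effect: d = |μ₁ − μ₀| / σ = |57.8 − 56.2| / 4.4 = 0.3636
Noncentrality parameter: λ = d·√n = 0.3636 × √82 = 3.2929
Two-sided α = 0.01 → critical value z_{0.005} = 2.576.
Power = Φ(λ − 2.576) + Φ(−λ − 2.576) = Φ(0.717) + Φ(-5.869) = 0.7633 + 0.0000 = 0.7633.
Type II error: β = 1 − power = 1 − 0.7633 = 0.2367.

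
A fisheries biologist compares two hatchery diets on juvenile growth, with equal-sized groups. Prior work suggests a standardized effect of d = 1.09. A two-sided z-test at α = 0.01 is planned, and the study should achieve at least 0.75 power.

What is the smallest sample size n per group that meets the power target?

n = 18 per group

Set Φ(δ − 2.576) = 0.75; then δ − 2.576 = Φ⁻¹(0.75) = 0.674, giving δ = 3.250.
(For δ > 0 the lower-tail rejection region contributes negligibly to power, so the one-term inversion is standard.)
δ = d·√(n/2) ⇒ n = 2(δ/d)² = 2 × (3.250 / 1.09)² = 17.78.
Rounding up, n = 18 per group.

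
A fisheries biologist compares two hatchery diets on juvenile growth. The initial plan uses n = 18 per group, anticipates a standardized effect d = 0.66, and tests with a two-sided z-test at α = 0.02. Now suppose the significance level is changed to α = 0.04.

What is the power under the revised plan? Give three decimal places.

δ = d·√(n/2) = 0.66 × √(18/2) = 1.9800 (unchanged). New critical value: z_{0.02} = 2.054.
Revised power = Φ(δ − 2.054) + Φ(−δ − 2.054) = Φ(-0.074) + Φ(-4.034) = 0.4706 + 0.0000 = 0.4706.

Power ≈ 0.471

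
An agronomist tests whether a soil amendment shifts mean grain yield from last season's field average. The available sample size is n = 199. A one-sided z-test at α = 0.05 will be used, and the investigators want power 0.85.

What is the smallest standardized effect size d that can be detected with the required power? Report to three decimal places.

Need Φ(δ − 1.645) = 0.85, so δ = 1.645 + 1.036 = 2.681.
δ = d·√n ⇒ d = δ/√n = 2.681/√199 = 0.1901.

d ≈ 0.190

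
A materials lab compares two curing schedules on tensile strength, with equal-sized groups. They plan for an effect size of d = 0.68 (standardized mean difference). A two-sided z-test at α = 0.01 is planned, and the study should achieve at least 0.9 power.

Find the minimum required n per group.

n = 65 per group

For power 0.9 need Φ(δ − z_{0.005}) = 0.9, so δ = z_{0.005} + z_{0.10} = 2.576 + 1.282 = 3.857.
(For δ > 0 the lower-tail rejection region contributes negligibly to power, so the one-term inversion is standard.)
δ = d·√(n/2) ⇒ n = 2(δ/d)² = 2 × (3.857 / 0.68)² = 64.36.
Rounding up, n = 65 per group.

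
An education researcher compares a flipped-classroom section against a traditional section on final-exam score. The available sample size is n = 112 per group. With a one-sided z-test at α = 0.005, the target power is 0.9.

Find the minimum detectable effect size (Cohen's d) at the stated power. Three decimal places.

Required noncentrality: δ = z_{0.005} + z_{0.10} = 2.576 + 1.282 = 3.857.
δ = d·√(n/2) ⇒ d = δ/√(n/2) = 3.857/√(112/2) = 0.5155.

d ≈ 0.515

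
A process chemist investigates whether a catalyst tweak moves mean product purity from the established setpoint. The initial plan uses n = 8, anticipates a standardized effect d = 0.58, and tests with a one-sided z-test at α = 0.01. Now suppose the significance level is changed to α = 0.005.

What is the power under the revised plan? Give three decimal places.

δ = d·√n = 0.58 × √8 = 1.6405 (unchanged). New critical value: z_{0.005} = 2.576.
Revised power = Φ(δ − 2.576) = Φ(-0.935) = 0.1748.

Power ≈ 0.175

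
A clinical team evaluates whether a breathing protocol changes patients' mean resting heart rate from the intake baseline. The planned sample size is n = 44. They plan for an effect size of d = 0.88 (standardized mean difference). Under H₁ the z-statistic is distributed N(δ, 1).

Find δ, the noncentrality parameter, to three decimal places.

δ = d·√n = 0.88 × √44 = 5.8373

δ ≈ 5.837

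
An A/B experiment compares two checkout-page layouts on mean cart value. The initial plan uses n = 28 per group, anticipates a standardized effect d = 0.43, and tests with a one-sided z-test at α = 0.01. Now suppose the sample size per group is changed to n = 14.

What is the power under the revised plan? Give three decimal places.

With n = 14 per group: δ = d·√(n/2) = 0.43 × √(14/2) = 1.1377. Critical value z_{0.01} = 2.326.
Revised power = P(Z > 2.326 − δ) = Φ(-1.189) = 0.1173.

Power ≈ 0.117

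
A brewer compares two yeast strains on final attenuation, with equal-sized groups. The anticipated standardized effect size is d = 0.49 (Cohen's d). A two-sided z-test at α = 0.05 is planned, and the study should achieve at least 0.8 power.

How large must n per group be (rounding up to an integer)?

n = 66 per group

For power 0.8 need Φ(δ − z_{0.025}) = 0.8, so δ = z_{0.025} + z_{0.20} = 1.960 + 0.842 = 2.802.
(For δ > 0 the lower-tail rejection region contributes negligibly to power, so the one-term inversion is standard.)
δ = d·√(n/2) ⇒ n = 2(δ/d)² = 2 × (2.802 / 0.49)² = 65.38.
Round up to the next whole unit.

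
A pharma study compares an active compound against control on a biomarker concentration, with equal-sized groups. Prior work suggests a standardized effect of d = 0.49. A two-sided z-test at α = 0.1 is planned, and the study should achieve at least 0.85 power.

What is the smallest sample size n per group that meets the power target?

For power 0.85 need Φ(δ − z_{0.05}) = 0.85, so δ = z_{0.05} + z_{0.15} = 1.645 + 1.036 = 2.681.
(The Φ(−δ − z_{α/2}) term is vanishingly small for δ > 0 and is dropped in the standard sample-size formula.)
δ = d·√(n/2) ⇒ n = 2(δ/d)² = 2 × (2.681 / 0.49)² = 59.89.
Rounding up, n = 60 per group.

n = 60 per group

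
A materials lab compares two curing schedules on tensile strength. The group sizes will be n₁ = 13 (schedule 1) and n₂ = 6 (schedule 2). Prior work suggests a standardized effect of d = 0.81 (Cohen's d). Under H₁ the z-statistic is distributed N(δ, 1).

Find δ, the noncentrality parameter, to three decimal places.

δ ≈ 1.641

δ = d / √(1/n₁ + 1/n₂) = 0.81 / √(1/13 + 1/6) = 1.6412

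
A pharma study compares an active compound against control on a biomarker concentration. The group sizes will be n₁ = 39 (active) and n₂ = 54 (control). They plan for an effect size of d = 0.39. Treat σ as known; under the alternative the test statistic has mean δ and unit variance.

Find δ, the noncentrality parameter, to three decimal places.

δ ≈ 1.856

The noncentrality parameter scales effect size by the design's sample-size factor: δ = d / √(1/n₁ + 1/n₂) = 0.39 / √(1/39 + 1/54) = 1.8559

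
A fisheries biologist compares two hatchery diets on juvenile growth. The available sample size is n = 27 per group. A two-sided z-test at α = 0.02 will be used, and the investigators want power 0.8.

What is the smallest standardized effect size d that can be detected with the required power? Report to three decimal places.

Required noncentrality: δ = z_{0.01} + z_{0.20} = 2.326 + 0.842 = 3.168.
(Lower-tail contribution to power is negligible for δ > 0.)
δ = d·√(n/2) ⇒ d = δ/√(n/2) = 3.168/√(27/2) = 0.8622.

d ≈ 0.862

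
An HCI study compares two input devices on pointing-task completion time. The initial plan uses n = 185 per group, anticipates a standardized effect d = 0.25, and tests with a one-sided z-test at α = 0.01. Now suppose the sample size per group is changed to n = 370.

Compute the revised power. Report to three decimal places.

With n = 370 per group: δ = d·√(n/2) = 0.25 × √(370/2) = 3.4004. Critical value z_{0.01} = 2.326.
Revised power = Φ(δ − 2.326) = Φ(1.074) = 0.8586.

Power ≈ 0.859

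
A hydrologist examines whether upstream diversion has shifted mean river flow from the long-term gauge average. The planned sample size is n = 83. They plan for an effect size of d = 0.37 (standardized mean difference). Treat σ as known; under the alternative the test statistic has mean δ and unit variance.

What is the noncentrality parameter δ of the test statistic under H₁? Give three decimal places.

δ ≈ 3.371

δ = d·√n = 0.37 × √83 = 3.3709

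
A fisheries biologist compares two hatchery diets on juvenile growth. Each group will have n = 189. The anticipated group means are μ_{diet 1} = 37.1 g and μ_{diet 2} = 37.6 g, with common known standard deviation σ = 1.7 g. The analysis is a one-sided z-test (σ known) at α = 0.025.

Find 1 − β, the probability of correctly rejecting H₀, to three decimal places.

Power ≈ 0.816

Standardized effect: d = |μ_{diet 1} − μ_{diet 2}| / σ = |37.1 − 37.6| / 1.7 = 0.2941
Noncentrality parameter: δ = d·√(n/2) = 0.2941 × √(189/2) = 2.8592
One-sided α = 0.025 → critical value z_{0.025} = 1.960.
Power = Φ(δ − 1.960) = Φ(0.899) = 0.8157.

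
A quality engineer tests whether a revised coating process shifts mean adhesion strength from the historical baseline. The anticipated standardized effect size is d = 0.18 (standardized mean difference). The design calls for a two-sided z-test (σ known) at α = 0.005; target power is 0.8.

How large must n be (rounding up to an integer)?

n = 411

Set Φ(δ − 2.807) = 0.8; then δ − 2.807 = Φ⁻¹(0.8) = 0.842, giving δ = 3.649.
(For δ > 0 the lower-tail rejection region contributes negligibly to power, so the one-term inversion is standard.)
δ = d·√n ⇒ n = (δ/d)² = (3.649 / 0.18)² = 410.89.
Rounding up, n = 411.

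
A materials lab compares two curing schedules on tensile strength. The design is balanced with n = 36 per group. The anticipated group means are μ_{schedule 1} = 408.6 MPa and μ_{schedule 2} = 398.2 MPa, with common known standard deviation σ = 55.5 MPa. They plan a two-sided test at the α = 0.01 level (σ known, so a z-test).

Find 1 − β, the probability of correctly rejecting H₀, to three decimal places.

Power ≈ 0.038

Standardized effect: d = |μ_{schedule 1} − μ_{schedule 2}| / σ = |408.6 − 398.2| / 55.5 = 0.1874
Noncentrality parameter: λ = d·√(n/2) = 0.1874 × √(36/2) = 0.7950
Critical value for a two-sided test at α = 0.01: z_{α/2} = 2.576.
Power = Φ(λ − 2.576) + Φ(−λ − 2.576) = Φ(-1.781) + Φ(-3.371) = 0.0375 + 0.0004 = 0.0378.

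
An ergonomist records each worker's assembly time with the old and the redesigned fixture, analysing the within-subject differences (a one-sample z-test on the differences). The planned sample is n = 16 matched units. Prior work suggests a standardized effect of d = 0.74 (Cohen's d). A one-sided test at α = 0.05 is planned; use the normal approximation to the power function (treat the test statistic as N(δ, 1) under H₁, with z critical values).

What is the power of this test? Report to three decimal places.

Power ≈ 0.906

Noncentrality parameter: λ = d·√n = 0.74 × √16 = 2.9600
One-sided α = 0.05 → critical value z_{0.05} = 1.645.
Power = Φ(λ − 1.645) = Φ(1.315) = 0.9058.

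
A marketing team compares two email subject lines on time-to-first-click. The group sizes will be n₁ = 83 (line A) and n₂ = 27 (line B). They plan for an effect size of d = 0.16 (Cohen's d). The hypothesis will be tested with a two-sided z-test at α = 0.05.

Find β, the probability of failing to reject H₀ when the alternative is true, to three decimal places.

Noncentrality parameter: δ = d / √(1/n₁ + 1/n₂) = 0.16 / √(1/83 + 1/27) = 0.7222
Two-sided α = 0.05 → critical value z_{0.025} = 1.960.
Power = Φ(δ − 1.960) + Φ(−δ − 1.960) = Φ(-1.238) + Φ(-2.682) = 0.1079 + 0.0037 = 0.1116.
Type II error: β = 1 − power = 1 − 0.1116 = 0.8884.

β ≈ 0.888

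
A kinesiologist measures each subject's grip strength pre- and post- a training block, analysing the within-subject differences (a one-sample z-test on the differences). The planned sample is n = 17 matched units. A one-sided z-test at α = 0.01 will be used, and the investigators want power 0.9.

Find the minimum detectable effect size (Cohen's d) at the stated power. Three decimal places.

d ≈ 0.875

Need Φ(δ − 2.326) = 0.9, so δ = 2.326 + 1.282 = 3.608.
δ = d·√n ⇒ d = δ/√n = 3.608/√17 = 0.8750.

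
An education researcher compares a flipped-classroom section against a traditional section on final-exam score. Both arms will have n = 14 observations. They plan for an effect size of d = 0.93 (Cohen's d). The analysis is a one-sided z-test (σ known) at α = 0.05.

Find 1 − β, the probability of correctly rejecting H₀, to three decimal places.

Noncentrality parameter: δ = d·√(n/2) = 0.93 × √(14/2) = 2.4605
Critical value for a one-sided test at α = 0.05: z_α = 1.645.
Power = P(Z > 1.645 − δ) = Φ(0.816) = 0.7927.

Power ≈ 0.793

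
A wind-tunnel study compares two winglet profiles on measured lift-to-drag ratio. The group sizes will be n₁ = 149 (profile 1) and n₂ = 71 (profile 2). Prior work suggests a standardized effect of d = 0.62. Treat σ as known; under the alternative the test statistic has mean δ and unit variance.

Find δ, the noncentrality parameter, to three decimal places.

δ ≈ 4.299

The noncentrality parameter scales effect size by the design's sample-size factor: δ = d / √(1/n₁ + 1/n₂) = 0.62 / √(1/149 + 1/71) = 4.2993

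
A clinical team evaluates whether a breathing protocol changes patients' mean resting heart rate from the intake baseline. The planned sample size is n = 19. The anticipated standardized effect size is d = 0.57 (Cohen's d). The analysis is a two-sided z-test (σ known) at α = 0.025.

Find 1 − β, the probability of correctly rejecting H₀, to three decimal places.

Power ≈ 0.596

Noncentrality parameter: δ = d·√n = 0.57 × √19 = 2.4846
Critical value for a two-sided test at α = 0.025: z_{α/2} = 2.241.
Power = Φ(δ − 2.241) + Φ(−δ − 2.241) = Φ(0.243) + Φ(-4.726) = 0.5961 + 0.0000 = 0.5961.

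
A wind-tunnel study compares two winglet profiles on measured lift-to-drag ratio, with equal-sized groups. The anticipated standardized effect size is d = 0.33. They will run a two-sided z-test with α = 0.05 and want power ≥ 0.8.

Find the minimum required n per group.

For power 0.8 need Φ(δ − z_{0.025}) = 0.8, so δ = z_{0.025} + z_{0.20} = 1.960 + 0.842 = 2.802.
(Ignoring the negligible lower-tail rejection probability gives the usual closed-form inversion.)
δ = d·√(n/2) ⇒ n = 2(δ/d)² = 2 × (2.802 / 0.33)² = 144.15.
Round up to the next whole unit.

n = 145 per group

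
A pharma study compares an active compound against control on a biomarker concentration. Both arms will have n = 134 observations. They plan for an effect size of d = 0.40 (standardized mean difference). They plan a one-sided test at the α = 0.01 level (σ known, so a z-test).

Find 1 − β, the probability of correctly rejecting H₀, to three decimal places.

Power ≈ 0.828

Noncentrality parameter: δ = d·√(n/2) = 0.40 × √(134/2) = 3.2741
One-sided α = 0.01 → critical value z_{0.01} = 2.326.
Power = Φ(δ − 2.326) = Φ(0.948) = 0.8284.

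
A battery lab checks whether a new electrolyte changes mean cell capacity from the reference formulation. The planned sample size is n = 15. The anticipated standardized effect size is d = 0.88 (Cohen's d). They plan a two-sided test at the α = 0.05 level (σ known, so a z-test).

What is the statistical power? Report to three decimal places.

Noncentrality parameter: δ = d·√n = 0.88 × √15 = 3.4082
Two-sided α = 0.05 → critical value z_{0.025} = 1.960.
Power = Φ(δ − 1.960) + Φ(−δ − 1.960) = Φ(1.448) + Φ(-5.368) = 0.9262 + 0.0000 = 0.9262.

Power ≈ 0.926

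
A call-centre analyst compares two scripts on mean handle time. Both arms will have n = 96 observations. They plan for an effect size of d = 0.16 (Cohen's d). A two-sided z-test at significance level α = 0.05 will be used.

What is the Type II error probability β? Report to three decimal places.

β ≈ 0.802

Noncentrality parameter: δ = d·√(n/2) = 0.16 × √(96/2) = 1.1085
Two-sided α = 0.05 → critical value z_{0.025} = 1.960.
Power = Φ(δ − 1.960) + Φ(−δ − 1.960) = Φ(-0.851) + Φ(-3.068) = 0.1973 + 0.0011 = 0.1983.
Type II error: β = 1 − power = 1 − 0.1983 = 0.8017.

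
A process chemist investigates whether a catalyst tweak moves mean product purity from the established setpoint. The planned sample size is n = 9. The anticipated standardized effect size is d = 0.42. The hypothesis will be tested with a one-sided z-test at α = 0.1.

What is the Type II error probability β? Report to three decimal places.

Noncentrality parameter: δ = d·√n = 0.42 × √9 = 1.2600
One-sided α = 0.1 → critical value z_{0.1} = 1.282.
Power = P(Z > 1.282 − δ) = Φ(-0.022) = 0.4914.
Type II error: β = 1 − power = 1 − 0.4914 = 0.5086.

β ≈ 0.509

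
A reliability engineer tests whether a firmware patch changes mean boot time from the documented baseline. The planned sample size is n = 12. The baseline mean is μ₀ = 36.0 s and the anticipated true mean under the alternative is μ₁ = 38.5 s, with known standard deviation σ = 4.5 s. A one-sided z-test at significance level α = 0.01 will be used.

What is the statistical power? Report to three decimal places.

Power ≈ 0.344

Standardized effect: d = |μ₁ − μ₀| / σ = |38.5 − 36.0| / 4.5 = 0.5556
Noncentrality parameter: δ = d·√n = 0.5556 × √12 = 1.9245
Critical value for a one-sided test at α = 0.01: z_α = 2.326.
Power = Φ(δ − 2.326) = Φ(-0.402) = 0.3439.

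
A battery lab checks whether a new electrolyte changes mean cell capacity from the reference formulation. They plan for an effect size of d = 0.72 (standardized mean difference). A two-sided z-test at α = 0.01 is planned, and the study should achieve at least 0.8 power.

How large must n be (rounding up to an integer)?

Set Φ(δ − 2.576) = 0.8; then δ − 2.576 = Φ⁻¹(0.8) = 0.842, giving δ = 3.417.
(The Φ(−δ − z_{α/2}) term is vanishingly small for δ > 0 and is dropped in the standard sample-size formula.)
δ = d·√n ⇒ n = (δ/d)² = (3.417 / 0.72)² = 22.53.
Rounding up, n = 23.

n = 23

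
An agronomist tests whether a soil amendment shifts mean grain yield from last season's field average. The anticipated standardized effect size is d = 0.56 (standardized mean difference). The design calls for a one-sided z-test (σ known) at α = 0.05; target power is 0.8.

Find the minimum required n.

n = 20

Set Φ(δ − 1.645) = 0.8; then δ − 1.645 = Φ⁻¹(0.8) = 0.842, giving δ = 2.486.
δ = d·√n ⇒ n = (δ/d)² = (2.486 / 0.56)² = 19.71.
Rounding up, n = 20.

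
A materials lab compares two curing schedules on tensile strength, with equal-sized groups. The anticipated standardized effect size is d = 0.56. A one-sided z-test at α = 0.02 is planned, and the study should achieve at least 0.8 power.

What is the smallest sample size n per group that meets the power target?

Set Φ(δ − 2.054) = 0.8; then δ − 2.054 = Φ⁻¹(0.8) = 0.842, giving δ = 2.895.
δ = d·√(n/2) ⇒ n = 2(δ/d)² = 2 × (2.895 / 0.56)² = 53.46.
Rounding up, n = 54 per group.

n = 54 per group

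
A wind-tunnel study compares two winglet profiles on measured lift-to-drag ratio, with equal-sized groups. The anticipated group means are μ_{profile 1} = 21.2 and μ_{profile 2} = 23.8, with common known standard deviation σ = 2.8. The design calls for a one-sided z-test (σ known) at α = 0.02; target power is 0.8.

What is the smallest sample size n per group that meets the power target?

n = 20 per group

Standardized effect: d = |μ_{profile 1} − μ_{profile 2}| / σ = |21.2 − 23.8| / 2.8 = 0.9286
Set Φ(δ − 2.054) = 0.8; then δ − 2.054 = Φ⁻¹(0.8) = 0.842, giving δ = 2.895.
δ = d·√(n/2) ⇒ n = 2(δ/d)² = 2 × (2.895 / 0.9286)² = 19.44.
Round up to the next whole unit.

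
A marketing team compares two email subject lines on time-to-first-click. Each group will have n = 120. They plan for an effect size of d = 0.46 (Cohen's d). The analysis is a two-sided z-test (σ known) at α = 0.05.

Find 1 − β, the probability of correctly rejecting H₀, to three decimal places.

Noncentrality parameter: δ = d·√(n/2) = 0.46 × √(120/2) = 3.5631
Two-sided α = 0.05 → critical value z_{0.025} = 1.960.
Power = Φ(δ − 1.960) + Φ(−δ − 1.960) = Φ(1.603) + Φ(-5.523) = 0.9456 + 0.0000 = 0.9456.

Power ≈ 0.946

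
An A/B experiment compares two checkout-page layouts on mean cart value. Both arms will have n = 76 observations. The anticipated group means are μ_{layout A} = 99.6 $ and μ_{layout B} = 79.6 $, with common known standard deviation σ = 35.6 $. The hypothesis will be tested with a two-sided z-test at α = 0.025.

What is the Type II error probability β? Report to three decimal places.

Standardized effect: d = |μ_{layout A} − μ_{layout B}| / σ = |99.6 − 79.6| / 35.6 = 0.5618
Noncentrality parameter: δ = d·√(n/2) = 0.5618 × √(76/2) = 3.4632
Critical value for a two-sided test at α = 0.025: z_{α/2} = 2.241.
Power = Φ(δ − 2.241) + Φ(−δ − 2.241) = Φ(1.222) + Φ(-5.705) = 0.8891 + 0.0000 = 0.8891.
Type II error: β = 1 − power = 1 − 0.8891 = 0.1109.

β ≈ 0.111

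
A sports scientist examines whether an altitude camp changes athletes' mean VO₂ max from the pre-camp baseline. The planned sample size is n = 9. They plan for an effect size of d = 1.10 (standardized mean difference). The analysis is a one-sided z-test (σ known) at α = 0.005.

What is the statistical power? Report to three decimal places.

Power ≈ 0.766

Noncentrality parameter: δ = d·√n = 1.10 × √9 = 3.3000
One-sided α = 0.005 → critical value z_{0.005} = 2.576.
Power = P(Z > 2.576 − δ) = Φ(0.724) = 0.7655.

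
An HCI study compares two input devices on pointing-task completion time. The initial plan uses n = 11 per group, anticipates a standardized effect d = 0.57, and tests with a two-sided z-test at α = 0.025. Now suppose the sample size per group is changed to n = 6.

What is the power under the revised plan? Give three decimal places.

Power ≈ 0.106

With n = 6 per group: δ = d·√(n/2) = 0.57 × √(6/2) = 0.9873. Critical value z_{0.0125} = 2.241.
Revised power = Φ(δ − 2.241) + Φ(−δ − 2.241) = Φ(-1.254) + Φ(-3.229) = 0.1049 + 0.0006 = 0.1055.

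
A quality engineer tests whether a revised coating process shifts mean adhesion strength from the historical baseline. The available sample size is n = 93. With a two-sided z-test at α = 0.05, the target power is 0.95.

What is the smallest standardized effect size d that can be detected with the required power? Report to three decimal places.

d ≈ 0.374

Need Φ(δ − 1.960) = 0.95, so δ = 1.960 + 1.645 = 3.605.
(The second rejection-region term Φ(−δ − z_{α/2}) is negligible and dropped.)
δ = d·√n ⇒ d = δ/√n = 3.605/√93 = 0.3738.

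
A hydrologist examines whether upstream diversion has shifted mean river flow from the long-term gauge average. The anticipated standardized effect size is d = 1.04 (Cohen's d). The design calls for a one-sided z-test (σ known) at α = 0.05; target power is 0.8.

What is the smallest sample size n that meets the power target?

n = 6

For power 0.8 need Φ(δ − z_{0.05}) = 0.8, so δ = z_{0.05} + z_{0.20} = 1.645 + 0.842 = 2.486.
δ = d·√n ⇒ n = (δ/d)² = (2.486 / 1.04)² = 5.72.
Round up to the next whole unit.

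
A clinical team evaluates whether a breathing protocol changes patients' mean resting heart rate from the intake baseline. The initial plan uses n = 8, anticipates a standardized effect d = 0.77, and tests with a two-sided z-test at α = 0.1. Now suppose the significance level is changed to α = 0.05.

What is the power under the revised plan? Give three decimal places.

Power ≈ 0.586

δ = d·√n = 0.77 × √8 = 2.1779 (unchanged). New critical value: z_{0.025} = 1.960.
Revised power = Φ(δ − 1.960) + Φ(−δ − 1.960) = Φ(0.218) + Φ(-4.138) = 0.5863 + 0.0000 = 0.5863.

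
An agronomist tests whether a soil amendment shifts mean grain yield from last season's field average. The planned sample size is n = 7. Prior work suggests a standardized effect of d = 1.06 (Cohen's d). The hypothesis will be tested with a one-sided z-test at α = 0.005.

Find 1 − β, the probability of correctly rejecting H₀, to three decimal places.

Power ≈ 0.590

Noncentrality parameter: δ = d·√n = 1.06 × √7 = 2.8045
One-sided α = 0.005 → critical value z_{0.005} = 2.576.
Power = P(Z > 2.576 − δ) = Φ(0.229) = 0.5904.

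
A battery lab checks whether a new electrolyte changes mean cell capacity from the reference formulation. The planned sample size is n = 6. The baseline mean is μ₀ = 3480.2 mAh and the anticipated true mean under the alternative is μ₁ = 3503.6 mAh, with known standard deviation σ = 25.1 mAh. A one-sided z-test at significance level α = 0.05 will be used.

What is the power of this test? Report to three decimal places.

Standardized effect: d = |μ₁ − μ₀| / σ = |3503.6 − 3480.2| / 25.1 = 0.9323
Noncentrality parameter: δ = d·√n = 0.9323 × √6 = 2.2836
Critical value for a one-sided test at α = 0.05: z_α = 1.645.
Power = Φ(δ − 1.645) = Φ(0.639) = 0.7385.

Power ≈ 0.739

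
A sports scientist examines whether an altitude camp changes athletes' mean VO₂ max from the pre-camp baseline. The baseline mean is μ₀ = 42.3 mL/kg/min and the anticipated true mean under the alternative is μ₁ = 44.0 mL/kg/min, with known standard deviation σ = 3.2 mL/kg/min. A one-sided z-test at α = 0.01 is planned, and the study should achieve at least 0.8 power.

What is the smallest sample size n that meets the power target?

n = 36

Standardized effect: d = |μ₁ − μ₀| / σ = |44.0 − 42.3| / 3.2 = 0.5312
Set Φ(δ − 2.326) = 0.8; then δ − 2.326 = Φ⁻¹(0.8) = 0.842, giving δ = 3.168.
δ = d·√n ⇒ n = (δ/d)² = (3.168 / 0.5312)² = 35.56.
Round up to the next whole unit.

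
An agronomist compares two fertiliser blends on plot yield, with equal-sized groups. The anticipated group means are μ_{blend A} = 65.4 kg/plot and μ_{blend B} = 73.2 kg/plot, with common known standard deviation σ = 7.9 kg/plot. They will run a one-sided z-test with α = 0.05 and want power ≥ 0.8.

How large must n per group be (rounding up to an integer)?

n = 13 per group

Standardized effect: d = |μ_{blend A} − μ_{blend B}| / σ = |65.4 − 73.2| / 7.9 = 0.9873
Set Φ(δ − 1.645) = 0.8; then δ − 1.645 = Φ⁻¹(0.8) = 0.842, giving δ = 2.486.
δ = d·√(n/2) ⇒ n = 2(δ/d)² = 2 × (2.486 / 0.9873)² = 12.68.
Rounding up, n = 13 per group.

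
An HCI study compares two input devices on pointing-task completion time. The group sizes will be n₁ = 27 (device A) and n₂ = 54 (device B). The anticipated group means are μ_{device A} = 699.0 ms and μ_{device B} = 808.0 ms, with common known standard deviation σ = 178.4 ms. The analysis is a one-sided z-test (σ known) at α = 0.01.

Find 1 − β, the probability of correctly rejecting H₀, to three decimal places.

Standardized effect: d = |μ_{device A} − μ_{device B}| / σ = |699.0 − 808.0| / 178.4 = 0.6110
Noncentrality parameter: λ = d / √(1/n₁ + 1/n₂) = 0.6110 / √(1/27 + 1/54) = 2.5922
One-sided α = 0.01 → critical value z_{0.01} = 2.326.
Power = Φ(λ − 2.326) = Φ(0.266) = 0.6048.

Power ≈ 0.605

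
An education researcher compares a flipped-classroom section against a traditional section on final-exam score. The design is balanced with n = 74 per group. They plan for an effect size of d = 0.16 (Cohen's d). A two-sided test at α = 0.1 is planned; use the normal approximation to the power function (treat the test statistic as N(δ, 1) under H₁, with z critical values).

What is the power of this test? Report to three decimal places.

Power ≈ 0.255

Noncentrality parameter: δ = d·√(n/2) = 0.16 × √(74/2) = 0.9732
Critical value for a two-sided test at α = 0.1: z_{α/2} = 1.645.
Power = Φ(δ − 1.645) + Φ(−δ − 1.645) = Φ(-0.672) + Φ(-2.618) = 0.2509 + 0.0044 = 0.2553.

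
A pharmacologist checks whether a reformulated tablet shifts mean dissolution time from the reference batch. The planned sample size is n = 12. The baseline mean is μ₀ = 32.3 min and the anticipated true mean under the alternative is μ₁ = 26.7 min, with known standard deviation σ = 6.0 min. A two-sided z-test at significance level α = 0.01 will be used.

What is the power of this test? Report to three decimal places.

Standardized effect: d = |μ₁ − μ₀| / σ = |26.7 − 32.3| / 6.0 = 0.9333
Noncentrality parameter: δ = d·√n = 0.9333 × √12 = 3.2332
Critical value for a two-sided test at α = 0.01: z_{α/2} = 2.576.
Power = Φ(δ − 2.576) + Φ(−δ − 2.576) = Φ(0.657) + Φ(-5.809) = 0.7445 + 0.0000 = 0.7445.

Power ≈ 0.745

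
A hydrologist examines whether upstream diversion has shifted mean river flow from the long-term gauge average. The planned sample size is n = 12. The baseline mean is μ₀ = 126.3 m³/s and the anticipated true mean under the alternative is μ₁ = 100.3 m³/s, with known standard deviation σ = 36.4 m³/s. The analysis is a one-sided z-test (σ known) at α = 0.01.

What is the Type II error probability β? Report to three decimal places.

β ≈ 0.441

Standardized effect: d = |μ₁ − μ₀| / σ = |100.3 − 126.3| / 36.4 = 0.7143
Noncentrality parameter: δ = d·√n = 0.7143 × √12 = 2.4744
Critical value for a one-sided test at α = 0.01: z_α = 2.326.
Power = P(Z > 2.326 − δ) = Φ(0.148) = 0.5588.
Type II error: β = 1 − power = 1 − 0.5588 = 0.4412.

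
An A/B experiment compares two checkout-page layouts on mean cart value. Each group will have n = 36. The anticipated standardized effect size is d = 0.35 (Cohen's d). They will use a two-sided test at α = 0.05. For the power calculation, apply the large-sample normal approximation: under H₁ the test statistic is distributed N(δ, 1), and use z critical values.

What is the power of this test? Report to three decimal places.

Power ≈ 0.318

Noncentrality parameter: δ = d·√(n/2) = 0.35 × √(36/2) = 1.4849
Two-sided α = 0.05 → critical value z_{0.025} = 1.960.
Power = Φ(δ − 1.960) + Φ(−δ − 1.960) = Φ(-0.475) + Φ(-3.445) = 0.3174 + 0.0003 = 0.3177.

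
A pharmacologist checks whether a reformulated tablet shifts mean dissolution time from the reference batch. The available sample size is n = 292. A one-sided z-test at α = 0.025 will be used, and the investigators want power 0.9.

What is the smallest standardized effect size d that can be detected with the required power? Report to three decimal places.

Required noncentrality: δ = z_{0.025} + z_{0.10} = 1.960 + 1.282 = 3.242.
δ = d·√n ⇒ d = δ/√n = 3.242/√292 = 0.1897.

d ≈ 0.190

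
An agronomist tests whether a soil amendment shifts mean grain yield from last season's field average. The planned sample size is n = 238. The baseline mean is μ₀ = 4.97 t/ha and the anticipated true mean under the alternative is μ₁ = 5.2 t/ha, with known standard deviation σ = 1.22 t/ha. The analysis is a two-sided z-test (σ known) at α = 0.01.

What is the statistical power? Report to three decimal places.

Power ≈ 0.630

Standardized effect: d = |μ₁ − μ₀| / σ = |5.2 − 4.97| / 1.22 = 0.1885
Noncentrality parameter: δ = d·√n = 0.1885 × √238 = 2.9084
Critical value for a two-sided test at α = 0.01: z_{α/2} = 2.576.
Power = Φ(δ − 2.576) + Φ(−δ − 2.576) = Φ(0.333) + Φ(-5.484) = 0.6303 + 0.0000 = 0.6303.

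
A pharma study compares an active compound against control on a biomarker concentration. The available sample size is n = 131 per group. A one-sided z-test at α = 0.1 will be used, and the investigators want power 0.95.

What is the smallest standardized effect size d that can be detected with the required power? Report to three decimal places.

d ≈ 0.362

Required noncentrality: δ = z_{0.1} + z_{0.05} = 1.282 + 1.645 = 2.926.
δ = d·√(n/2) ⇒ d = δ/√(n/2) = 2.926/√(131/2) = 0.3616.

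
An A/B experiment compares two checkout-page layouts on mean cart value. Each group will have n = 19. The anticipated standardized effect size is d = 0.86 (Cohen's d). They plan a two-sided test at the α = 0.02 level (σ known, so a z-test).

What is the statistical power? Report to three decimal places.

Noncentrality parameter: δ = d·√(n/2) = 0.86 × √(19/2) = 2.6507
Critical value for a two-sided test at α = 0.02: z_{α/2} = 2.326.
Power = Φ(δ − 2.326) + Φ(−δ − 2.326) = Φ(0.324) + Φ(-4.977) = 0.6272 + 0.0000 = 0.6272.

Power ≈ 0.627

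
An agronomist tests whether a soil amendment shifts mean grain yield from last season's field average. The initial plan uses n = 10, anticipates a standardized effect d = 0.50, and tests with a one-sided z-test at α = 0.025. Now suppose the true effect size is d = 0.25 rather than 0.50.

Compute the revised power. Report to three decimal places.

With d = 0.25: δ = d·√n = 0.25 × √10 = 0.7906. Critical value z_{0.025} = 1.960.
Revised power = P(Z > 1.960 − δ) = Φ(-1.169) = 0.1211.

Power ≈ 0.121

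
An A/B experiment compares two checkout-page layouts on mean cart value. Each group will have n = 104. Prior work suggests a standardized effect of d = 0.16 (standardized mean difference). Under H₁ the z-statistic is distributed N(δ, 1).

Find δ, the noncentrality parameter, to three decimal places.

The noncentrality parameter scales effect size by the design's sample-size factor: δ = d·√(n/2) = 0.16 × √(104/2) = 1.1538

δ ≈ 1.154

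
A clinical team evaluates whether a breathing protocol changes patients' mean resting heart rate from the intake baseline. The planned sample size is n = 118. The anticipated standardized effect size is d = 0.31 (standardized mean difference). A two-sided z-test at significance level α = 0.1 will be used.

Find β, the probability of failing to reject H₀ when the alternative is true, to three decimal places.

Noncentrality parameter: λ = d·√n = 0.31 × √118 = 3.3675
Two-sided α = 0.1 → critical value z_{0.05} = 1.645.
Power = Φ(λ − 1.645) + Φ(−λ − 1.645) = Φ(1.723) + Φ(-5.012) = 0.9575 + 0.0000 = 0.9575.
Type II error: β = 1 − power = 1 − 0.9575 = 0.0425.

β ≈ 0.042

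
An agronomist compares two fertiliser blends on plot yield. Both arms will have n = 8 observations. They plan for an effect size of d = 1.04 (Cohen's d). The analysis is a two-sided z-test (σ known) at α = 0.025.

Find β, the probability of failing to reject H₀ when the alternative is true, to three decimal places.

β ≈ 0.564

Noncentrality parameter: δ = d·√(n/2) = 1.04 × √(8/2) = 2.0800
Two-sided α = 0.025 → critical value z_{0.0125} = 2.241.
Power = Φ(δ − 2.241) + Φ(−δ − 2.241) = Φ(-0.161) + Φ(-4.321) = 0.4359 + 0.0000 = 0.4359.
Type II error: β = 1 − power = 1 − 0.4359 = 0.5641.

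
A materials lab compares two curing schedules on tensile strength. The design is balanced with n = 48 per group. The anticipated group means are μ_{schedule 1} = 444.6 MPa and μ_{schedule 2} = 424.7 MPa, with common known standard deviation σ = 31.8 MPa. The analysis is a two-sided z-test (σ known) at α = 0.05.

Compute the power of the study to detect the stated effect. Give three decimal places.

Power ≈ 0.866

Standardized effect: d = |μ_{schedule 1} − μ_{schedule 2}| / σ = |444.6 − 424.7| / 31.8 = 0.6258
Noncentrality parameter: δ = d·√(n/2) = 0.6258 × √(48/2) = 3.0657
Two-sided α = 0.05 → critical value z_{0.025} = 1.960.
Power = Φ(δ − 1.960) + Φ(−δ − 1.960) = Φ(1.106) + Φ(-5.026) = 0.8656 + 0.0000 = 0.8656.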